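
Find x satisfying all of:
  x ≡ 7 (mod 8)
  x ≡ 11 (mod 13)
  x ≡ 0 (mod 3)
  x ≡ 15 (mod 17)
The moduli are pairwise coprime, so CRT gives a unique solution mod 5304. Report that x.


Product of moduli M = 8 · 13 · 3 · 17 = 5304.
Merge one congruence at a time:
  Start: x ≡ 7 (mod 8).
  Combine with x ≡ 11 (mod 13); new modulus lcm = 104.
    Write x = 7 + 8·t and substitute into x ≡ 11 (mod 13): 8·t ≡ 11 − 7 = 4 (mod 13).
    The inverse of 8 mod 13 is 5 (since 8·5 = 40 = 3·13 + 1), so t ≡ 5·4 = 20 ≡ 7 (mod 13).
    Then x = 7 + 8·7 = 63, valid modulo lcm(8, 13) = 104: x ≡ 63 (mod 104).
  Combine with x ≡ 0 (mod 3); new modulus lcm = 312.
    Write x = 63 + 104·t and substitute into x ≡ 0 (mod 3): 104·t ≡ 0 − 63 = -63 (mod 3).
    Reduce coefficients mod 3: 2·t ≡ 0 (mod 3).
    The inverse of 2 mod 3 is 2 (since 2·2 = 4 = 1·3 + 1), so t ≡ 2·0 = 0 ≡ 0 (mod 3).
    Then x = 63 + 104·0 = 63, valid modulo lcm(104, 3) = 312: x ≡ 63 (mod 312).
  Combine with x ≡ 15 (mod 17); new modulus lcm = 5304.
    Write x = 63 + 312·t and substitute into x ≡ 15 (mod 17): 312·t ≡ 15 − 63 = -48 (mod 17).
    Reduce coefficients mod 17: 6·t ≡ 3 (mod 17).
    The inverse of 6 mod 17 is 3 (since 6·3 = 18 = 1·17 + 1), so t ≡ 3·3 = 9 ≡ 9 (mod 17).
    Then x = 63 + 312·9 = 2871, valid modulo lcm(312, 17) = 5304: x ≡ 2871 (mod 5304).
Verify against each original: 2871 mod 8 = 7, 2871 mod 13 = 11, 2871 mod 3 = 0, 2871 mod 17 = 15.

x ≡ 2871 (mod 5304).


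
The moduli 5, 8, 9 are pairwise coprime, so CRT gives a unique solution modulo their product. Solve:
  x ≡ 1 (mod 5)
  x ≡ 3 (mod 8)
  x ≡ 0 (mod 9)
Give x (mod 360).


Moduli 5, 8, 9 are pairwise coprime; by CRT there is a unique solution modulo M = 5 · 8 · 9 = 360.
Solve pairwise, accumulating the modulus:
  Start with x ≡ 1 (mod 5).
  Combine with x ≡ 3 (mod 8): since gcd(5, 8) = 1, we get a unique residue mod 40.
    Write x = 1 + 5·t and substitute into x ≡ 3 (mod 8): 5·t ≡ 3 − 1 = 2 (mod 8).
    The inverse of 5 mod 8 is 5 (since 5·5 = 25 = 3·8 + 1), so t ≡ 5·2 = 10 ≡ 2 (mod 8).
    Then x = 1 + 5·2 = 11, valid modulo lcm(5, 8) = 40: x ≡ 11 (mod 40).
  Combine with x ≡ 0 (mod 9): since gcd(40, 9) = 1, we get a unique residue mod 360.
    Write x = 11 + 40·t and substitute into x ≡ 0 (mod 9): 40·t ≡ 0 − 11 = -11 (mod 9).
    Reduce coefficients mod 9: 4·t ≡ 7 (mod 9).
    The inverse of 4 mod 9 is 7 (since 4·7 = 28 = 3·9 + 1), so t ≡ 7·7 = 49 ≡ 4 (mod 9).
    Then x = 11 + 40·4 = 171, valid modulo lcm(40, 9) = 360: x ≡ 171 (mod 360).
Verify: 171 mod 5 = 1 ✓, 171 mod 8 = 3 ✓, 171 mod 9 = 0 ✓.

x ≡ 171 (mod 360).


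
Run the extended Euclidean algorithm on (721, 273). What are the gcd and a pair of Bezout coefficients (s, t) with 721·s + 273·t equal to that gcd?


Euclidean algorithm on (721, 273) — divide until remainder is 0:
  721 = 2 · 273 + 175
  273 = 1 · 175 + 98
  175 = 1 · 98 + 77
  98 = 1 · 77 + 21
  77 = 3 · 21 + 14
  21 = 1 · 14 + 7
  14 = 2 · 7 + 0
gcd(721, 273) = 7.
Track Bezout coefficients alongside the remainders: start with r₀ = 721 = a·1 + b·0 (s = 1, t = 0) and r₁ = 273 = a·0 + b·1 (s = 0, t = 1); each new remainder r_{k+1} = r_{k-1} − q_k·r_k inherits s_{k+1} = s_{k-1} − q_k·s_k, t_{k+1} = t_{k-1} − q_k·t_k, so r_k = a·s_k + b·t_k at every step:
  q = 2: r = 175, s = 1 − 2·0 = 1, t = 0 − 2·1 = -2  (check: 721·1 + 273·(-2) = 175)
  q = 1: r = 98, s = 0 − 1·1 = -1, t = 1 − 1·(-2) = 3  (check: 721·(-1) + 273·3 = 98)
  q = 1: r = 77, s = 1 − 1·(-1) = 2, t = -2 − 1·3 = -5  (check: 721·2 + 273·(-5) = 77)
  q = 1: r = 21, s = -1 − 1·2 = -3, t = 3 − 1·(-5) = 8  (check: 721·(-3) + 273·8 = 21)
  q = 3: r = 14, s = 2 − 3·(-3) = 11, t = -5 − 3·8 = -29  (check: 721·11 + 273·(-29) = 14)
  q = 1: r = 7, s = -3 − 1·11 = -14, t = 8 − 1·(-29) = 37  (check: 721·(-14) + 273·37 = 7)
The row with r = 7 (the gcd) gives the Bezout coefficients s = -14, t = 37.
Result: 721 · (-14) + 273 · (37) = 7.

gcd(721, 273) = 7; s = -14, t = 37 (check: 721·(-14) + 273·37 = 7).


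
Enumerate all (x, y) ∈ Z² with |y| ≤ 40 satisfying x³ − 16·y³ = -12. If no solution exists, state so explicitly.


The equation is x³ - 16y³ = -12. For fixed y, x³ = 16·y³ − 12, so a solution requires the RHS to be a perfect cube.
Strategy: iterate y from -40 to 40, compute RHS = 16·y³ − 12, and check whether it is a (positive or negative) perfect cube.
Check small values of y:
  y = 0: RHS = -12 is not a perfect cube.
  y = 1: RHS = 4 is not a perfect cube.
  y = -1: RHS = -28 is not a perfect cube.
  y = 2: RHS = 116 is not a perfect cube.
  y = -2: RHS = -140 is not a perfect cube.
  y = 3: RHS = 420 is not a perfect cube.
  y = -3: RHS = -444 is not a perfect cube.
Continuing the search up to |y| = 40 finds no solutions either.
No (x, y) in the scanned range satisfies the equation.

No integer solutions with |y| ≤ 40.


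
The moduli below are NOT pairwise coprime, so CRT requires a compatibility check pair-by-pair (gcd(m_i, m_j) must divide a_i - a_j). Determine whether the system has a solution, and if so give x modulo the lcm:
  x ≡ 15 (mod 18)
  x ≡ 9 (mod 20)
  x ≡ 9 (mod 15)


Moduli 18, 20, 15 are not pairwise coprime, so CRT works modulo lcm(m_i) when all pairwise compatibility conditions hold.
Pairwise compatibility: gcd(m_i, m_j) must divide a_i - a_j for every pair.
Merge one congruence at a time:
  Start: x ≡ 15 (mod 18).
  Combine with x ≡ 9 (mod 20): gcd(18, 20) = 2; 9 - 15 = -6, which IS divisible by 2, so compatible.
    Write x = 15 + 18·t and substitute into x ≡ 9 (mod 20): 18·t ≡ 9 − 15 = -6 (mod 20).
    Divide the congruence (and modulus) by g = 2: 9·t ≡ -3 (mod 10).
    Reduce coefficients mod 10: 9·t ≡ 7 (mod 10).
    The inverse of 9 mod 10 is 9 (since 9·9 = 81 = 8·10 + 1), so t ≡ 9·7 = 63 ≡ 3 (mod 10).
    Then x = 15 + 18·3 = 69, valid modulo lcm(18, 20) = 180: x ≡ 69 (mod 180).
  Combine with x ≡ 9 (mod 15): gcd(180, 15) = 15; 9 - 69 = -60, which IS divisible by 15, so compatible.
    Write x = 69 + 180·t and substitute into x ≡ 9 (mod 15): 180·t ≡ 9 − 69 = -60 (mod 15).
    Divide the congruence (and modulus) by g = 15: 12·t ≡ -4 (mod 1).
    Modulo 1 every t works; take t = 0.
    Then x = 69 + 180·0 = 69, valid modulo lcm(180, 15) = 180: x ≡ 69 (mod 180).
Verify: 69 mod 18 = 15, 69 mod 20 = 9, 69 mod 15 = 9.

x ≡ 69 (mod 180).


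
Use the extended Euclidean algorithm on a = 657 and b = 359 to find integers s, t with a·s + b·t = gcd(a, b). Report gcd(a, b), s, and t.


Euclidean algorithm on (657, 359) — divide until remainder is 0:
  657 = 1 · 359 + 298
  359 = 1 · 298 + 61
  298 = 4 · 61 + 54
  61 = 1 · 54 + 7
  54 = 7 · 7 + 5
  7 = 1 · 5 + 2
  5 = 2 · 2 + 1
  2 = 2 · 1 + 0
gcd(657, 359) = 1.
Track Bezout coefficients alongside the remainders: start with r₀ = 657 = a·1 + b·0 (s = 1, t = 0) and r₁ = 359 = a·0 + b·1 (s = 0, t = 1); each new remainder r_{k+1} = r_{k-1} − q_k·r_k inherits s_{k+1} = s_{k-1} − q_k·s_k, t_{k+1} = t_{k-1} − q_k·t_k, so r_k = a·s_k + b·t_k at every step:
  q = 1: r = 298, s = 1 − 1·0 = 1, t = 0 − 1·1 = -1  (check: 657·1 + 359·(-1) = 298)
  q = 1: r = 61, s = 0 − 1·1 = -1, t = 1 − 1·(-1) = 2  (check: 657·(-1) + 359·2 = 61)
  q = 4: r = 54, s = 1 − 4·(-1) = 5, t = -1 − 4·2 = -9  (check: 657·5 + 359·(-9) = 54)
  q = 1: r = 7, s = -1 − 1·5 = -6, t = 2 − 1·(-9) = 11  (check: 657·(-6) + 359·11 = 7)
  q = 7: r = 5, s = 5 − 7·(-6) = 47, t = -9 − 7·11 = -86  (check: 657·47 + 359·(-86) = 5)
  q = 1: r = 2, s = -6 − 1·47 = -53, t = 11 − 1·(-86) = 97  (check: 657·(-53) + 359·97 = 2)
  q = 2: r = 1, s = 47 − 2·(-53) = 153, t = -86 − 2·97 = -280  (check: 657·153 + 359·(-280) = 1)
The row with r = 1 (the gcd) gives the Bezout coefficients s = 153, t = -280.
Result: 657 · (153) + 359 · (-280) = 1.

gcd(657, 359) = 1; s = 153, t = -280 (check: 657·153 + 359·(-280) = 1).


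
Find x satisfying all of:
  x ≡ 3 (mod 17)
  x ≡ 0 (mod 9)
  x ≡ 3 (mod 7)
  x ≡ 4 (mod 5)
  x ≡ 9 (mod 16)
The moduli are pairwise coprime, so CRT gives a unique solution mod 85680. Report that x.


Product of moduli M = 17 · 9 · 7 · 5 · 16 = 85680.
Merge one congruence at a time:
  Start: x ≡ 3 (mod 17).
  Combine with x ≡ 0 (mod 9); new modulus lcm = 153.
    Write x = 3 + 17·t and substitute into x ≡ 0 (mod 9): 17·t ≡ 0 − 3 = -3 (mod 9).
    Reduce coefficients mod 9: 8·t ≡ 6 (mod 9).
    The inverse of 8 mod 9 is 8 (since 8·8 = 64 = 7·9 + 1), so t ≡ 8·6 = 48 ≡ 3 (mod 9).
    Then x = 3 + 17·3 = 54, valid modulo lcm(17, 9) = 153: x ≡ 54 (mod 153).
  Combine with x ≡ 3 (mod 7); new modulus lcm = 1071.
    Write x = 54 + 153·t and substitute into x ≡ 3 (mod 7): 153·t ≡ 3 − 54 = -51 (mod 7).
    Reduce coefficients mod 7: 6·t ≡ 5 (mod 7).
    The inverse of 6 mod 7 is 6 (since 6·6 = 36 = 5·7 + 1), so t ≡ 6·5 = 30 ≡ 2 (mod 7).
    Then x = 54 + 153·2 = 360, valid modulo lcm(153, 7) = 1071: x ≡ 360 (mod 1071).
  Combine with x ≡ 4 (mod 5); new modulus lcm = 5355.
    Write x = 360 + 1071·t and substitute into x ≡ 4 (mod 5): 1071·t ≡ 4 − 360 = -356 (mod 5).
    Reduce coefficients mod 5: 1·t ≡ 4 (mod 5).
    So t ≡ 4 (mod 5).
    Then x = 360 + 1071·4 = 4644, valid modulo lcm(1071, 5) = 5355: x ≡ 4644 (mod 5355).
  Combine with x ≡ 9 (mod 16); new modulus lcm = 85680.
    Write x = 4644 + 5355·t and substitute into x ≡ 9 (mod 16): 5355·t ≡ 9 − 4644 = -4635 (mod 16).
    Reduce coefficients mod 16: 11·t ≡ 5 (mod 16).
    The inverse of 11 mod 16 is 3 (since 11·3 = 33 = 2·16 + 1), so t ≡ 3·5 = 15 ≡ 15 (mod 16).
    Then x = 4644 + 5355·15 = 84969, valid modulo lcm(5355, 16) = 85680: x ≡ 84969 (mod 85680).
Verify against each original: 84969 mod 17 = 3, 84969 mod 9 = 0, 84969 mod 7 = 3, 84969 mod 5 = 4, 84969 mod 16 = 9.

x ≡ 84969 (mod 85680).


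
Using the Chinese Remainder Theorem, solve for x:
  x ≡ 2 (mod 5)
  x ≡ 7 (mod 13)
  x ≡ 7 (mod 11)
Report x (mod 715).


Moduli 5, 13, 11 are pairwise coprime; by CRT there is a unique solution modulo M = 5 · 13 · 11 = 715.
Solve pairwise, accumulating the modulus:
  Start with x ≡ 2 (mod 5).
  Combine with x ≡ 7 (mod 13): since gcd(5, 13) = 1, we get a unique residue mod 65.
    Write x = 2 + 5·t and substitute into x ≡ 7 (mod 13): 5·t ≡ 7 − 2 = 5 (mod 13).
    The inverse of 5 mod 13 is 8 (since 5·8 = 40 = 3·13 + 1), so t ≡ 8·5 = 40 ≡ 1 (mod 13).
    Then x = 2 + 5·1 = 7, valid modulo lcm(5, 13) = 65: x ≡ 7 (mod 65).
  Combine with x ≡ 7 (mod 11): since gcd(65, 11) = 1, we get a unique residue mod 715.
    Write x = 7 + 65·t and substitute into x ≡ 7 (mod 11): 65·t ≡ 7 − 7 = 0 (mod 11).
    Reduce coefficients mod 11: 10·t ≡ 0 (mod 11).
    The inverse of 10 mod 11 is 10 (since 10·10 = 100 = 9·11 + 1), so t ≡ 10·0 = 0 ≡ 0 (mod 11).
    Then x = 7 + 65·0 = 7, valid modulo lcm(65, 11) = 715: x ≡ 7 (mod 715).
Verify: 7 mod 5 = 2 ✓, 7 mod 13 = 7 ✓, 7 mod 11 = 7 ✓.

x ≡ 7 (mod 715).


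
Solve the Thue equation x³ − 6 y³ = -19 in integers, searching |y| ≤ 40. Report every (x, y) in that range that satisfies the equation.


The equation is x³ - 6y³ = -19. For fixed y, x³ = 6·y³ − 19, so a solution requires the RHS to be a perfect cube.
Strategy: iterate y from -40 to 40, compute RHS = 6·y³ − 19, and check whether it is a (positive or negative) perfect cube.
Check small values of y:
  y = 0: RHS = -19 is not a perfect cube.
  y = 1: RHS = -13 is not a perfect cube.
  y = -1: RHS = -25 is not a perfect cube.
  y = 2: RHS = 29 is not a perfect cube.
  y = -2: RHS = -67 is not a perfect cube.
  y = 3: RHS = 143 is not a perfect cube.
  y = -3: RHS = -181 is not a perfect cube.
Continuing the search up to |y| = 40 finds no solutions either.
No (x, y) in the scanned range satisfies the equation.

No integer solutions with |y| ≤ 40.


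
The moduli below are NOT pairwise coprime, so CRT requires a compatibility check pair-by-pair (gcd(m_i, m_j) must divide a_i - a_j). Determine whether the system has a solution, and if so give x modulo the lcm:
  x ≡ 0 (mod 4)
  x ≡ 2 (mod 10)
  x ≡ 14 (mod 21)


Moduli 4, 10, 21 are not pairwise coprime, so CRT works modulo lcm(m_i) when all pairwise compatibility conditions hold.
Pairwise compatibility: gcd(m_i, m_j) must divide a_i - a_j for every pair.
Merge one congruence at a time:
  Start: x ≡ 0 (mod 4).
  Combine with x ≡ 2 (mod 10): gcd(4, 10) = 2; 2 - 0 = 2, which IS divisible by 2, so compatible.
    Write x = 0 + 4·t and substitute into x ≡ 2 (mod 10): 4·t ≡ 2 − 0 = 2 (mod 10).
    Divide the congruence (and modulus) by g = 2: 2·t ≡ 1 (mod 5).
    The inverse of 2 mod 5 is 3 (since 2·3 = 6 = 1·5 + 1), so t ≡ 3·1 = 3 ≡ 3 (mod 5).
    Then x = 0 + 4·3 = 12, valid modulo lcm(4, 10) = 20: x ≡ 12 (mod 20).
  Combine with x ≡ 14 (mod 21): gcd(20, 21) = 1; 14 - 12 = 2, which IS divisible by 1, so compatible.
    Write x = 12 + 20·t and substitute into x ≡ 14 (mod 21): 20·t ≡ 14 − 12 = 2 (mod 21).
    The inverse of 20 mod 21 is 20 (since 20·20 = 400 = 19·21 + 1), so t ≡ 20·2 = 40 ≡ 19 (mod 21).
    Then x = 12 + 20·19 = 392, valid modulo lcm(20, 21) = 420: x ≡ 392 (mod 420).
Verify: 392 mod 4 = 0, 392 mod 10 = 2, 392 mod 21 = 14.

x ≡ 392 (mod 420).


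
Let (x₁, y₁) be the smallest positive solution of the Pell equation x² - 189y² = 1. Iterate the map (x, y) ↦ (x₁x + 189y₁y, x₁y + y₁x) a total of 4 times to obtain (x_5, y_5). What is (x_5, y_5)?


Step 1: Find the fundamental solution (x₁, y₁) of x² - 189y² = 1.
  Expand √189 as a continued fraction. a₀ = ⌊√189⌋ = 13; iterate m_{k+1} = d_k·a_k − m_k, d_{k+1} = (189 − m_{k+1}²)/d_k, a_{k+1} = ⌊(a₀ + m_{k+1})/d_{k+1}⌋ (starting m₀ = 0, d₀ = 1), with convergents p_k = a_k·p_{k-1} + p_{k-2}, q_k = a_k·q_{k-1} + q_{k-2} (p₋₁ = 1, q₋₁ = 0):
  k = 0: a₀ = 13; p₀/q₀ = 13/1; p₀² − 189·q₀² = 169 − 189 = -20.
  k = 1: m = 13, d = 20, a = ⌊(13 + 13)/20⌋ = 1; p/q = (1·13 + 1)/(1·1 + 0) = 14/1; p² − 189·q² = 196 − 189 = 7.
  k = 2: m = 7, d = 7, a = ⌊(13 + 7)/7⌋ = 2; p/q = (2·14 + 13)/(2·1 + 1) = 41/3; p² − 189·q² = 1681 − 1701 = -20.
  k = 3: m = 7, d = 20, a = ⌊(13 + 7)/20⌋ = 1; p/q = (1·41 + 14)/(1·3 + 1) = 55/4; p² − 189·q² = 3025 − 3024 = 1.
  The first convergent with p² − 189·q² = 1 gives the fundamental solution (x₁, y₁) = (55, 4).
Step 2: Apply the recurrence (x_{n+1}, y_{n+1}) = (x₁x_n + 189y₁y_n, x₁y_n + y₁x_n) repeatedly.
  From (x_1, y_1) = (55, 4): x_2 = 55·55 + 189·4·4 = 6049; y_2 = 55·4 + 4·55 = 440.
  From (x_2, y_2) = (6049, 440): x_3 = 55·6049 + 189·4·440 = 665335; y_3 = 55·440 + 4·6049 = 48396.
  From (x_3, y_3) = (665335, 48396): x_4 = 55·665335 + 189·4·48396 = 73180801; y_4 = 55·48396 + 4·665335 = 5323120.
  From (x_4, y_4) = (73180801, 5323120): x_5 = 55·73180801 + 189·4·5323120 = 8049222775; y_5 = 55·5323120 + 4·73180801 = 585494804.
Step 3: Verify x_5² - 189·y_5² = 64789987281578700625 - 64789987281578700624 = 1 (should be 1). ✓

(x_1, y_1) = (55, 4); (x_5, y_5) = (8049222775, 585494804).


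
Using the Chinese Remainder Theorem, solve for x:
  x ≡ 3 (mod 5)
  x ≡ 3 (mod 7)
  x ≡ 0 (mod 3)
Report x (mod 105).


Moduli 5, 7, 3 are pairwise coprime; by CRT there is a unique solution modulo M = 5 · 7 · 3 = 105.
Solve pairwise, accumulating the modulus:
  Start with x ≡ 3 (mod 5).
  Combine with x ≡ 3 (mod 7): since gcd(5, 7) = 1, we get a unique residue mod 35.
    Write x = 3 + 5·t and substitute into x ≡ 3 (mod 7): 5·t ≡ 3 − 3 = 0 (mod 7).
    The inverse of 5 mod 7 is 3 (since 5·3 = 15 = 2·7 + 1), so t ≡ 3·0 = 0 ≡ 0 (mod 7).
    Then x = 3 + 5·0 = 3, valid modulo lcm(5, 7) = 35: x ≡ 3 (mod 35).
  Combine with x ≡ 0 (mod 3): since gcd(35, 3) = 1, we get a unique residue mod 105.
    Write x = 3 + 35·t and substitute into x ≡ 0 (mod 3): 35·t ≡ 0 − 3 = -3 (mod 3).
    Reduce coefficients mod 3: 2·t ≡ 0 (mod 3).
    The inverse of 2 mod 3 is 2 (since 2·2 = 4 = 1·3 + 1), so t ≡ 2·0 = 0 ≡ 0 (mod 3).
    Then x = 3 + 35·0 = 3, valid modulo lcm(35, 3) = 105: x ≡ 3 (mod 105).
Verify: 3 mod 5 = 3 ✓, 3 mod 7 = 3 ✓, 3 mod 3 = 0 ✓.

x ≡ 3 (mod 105).


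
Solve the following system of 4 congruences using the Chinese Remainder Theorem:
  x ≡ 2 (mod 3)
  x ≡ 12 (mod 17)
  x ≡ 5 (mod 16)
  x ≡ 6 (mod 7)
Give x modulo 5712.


Product of moduli M = 3 · 17 · 16 · 7 = 5712.
Merge one congruence at a time:
  Start: x ≡ 2 (mod 3).
  Combine with x ≡ 12 (mod 17); new modulus lcm = 51.
    Write x = 2 + 3·t and substitute into x ≡ 12 (mod 17): 3·t ≡ 12 − 2 = 10 (mod 17).
    The inverse of 3 mod 17 is 6 (since 3·6 = 18 = 1·17 + 1), so t ≡ 6·10 = 60 ≡ 9 (mod 17).
    Then x = 2 + 3·9 = 29, valid modulo lcm(3, 17) = 51: x ≡ 29 (mod 51).
  Combine with x ≡ 5 (mod 16); new modulus lcm = 816.
    Write x = 29 + 51·t and substitute into x ≡ 5 (mod 16): 51·t ≡ 5 − 29 = -24 (mod 16).
    Reduce coefficients mod 16: 3·t ≡ 8 (mod 16).
    The inverse of 3 mod 16 is 11 (since 3·11 = 33 = 2·16 + 1), so t ≡ 11·8 = 88 ≡ 8 (mod 16).
    Then x = 29 + 51·8 = 437, valid modulo lcm(51, 16) = 816: x ≡ 437 (mod 816).
  Combine with x ≡ 6 (mod 7); new modulus lcm = 5712.
    Write x = 437 + 816·t and substitute into x ≡ 6 (mod 7): 816·t ≡ 6 − 437 = -431 (mod 7).
    Reduce coefficients mod 7: 4·t ≡ 3 (mod 7).
    The inverse of 4 mod 7 is 2 (since 4·2 = 8 = 1·7 + 1), so t ≡ 2·3 = 6 ≡ 6 (mod 7).
    Then x = 437 + 816·6 = 5333, valid modulo lcm(816, 7) = 5712: x ≡ 5333 (mod 5712).
Verify against each original: 5333 mod 3 = 2, 5333 mod 17 = 12, 5333 mod 16 = 5, 5333 mod 7 = 6.

x ≡ 5333 (mod 5712).


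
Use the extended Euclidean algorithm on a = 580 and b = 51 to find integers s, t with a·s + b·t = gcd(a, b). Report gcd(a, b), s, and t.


Euclidean algorithm on (580, 51) — divide until remainder is 0:
  580 = 11 · 51 + 19
  51 = 2 · 19 + 13
  19 = 1 · 13 + 6
  13 = 2 · 6 + 1
  6 = 6 · 1 + 0
gcd(580, 51) = 1.
Track Bezout coefficients alongside the remainders: start with r₀ = 580 = a·1 + b·0 (s = 1, t = 0) and r₁ = 51 = a·0 + b·1 (s = 0, t = 1); each new remainder r_{k+1} = r_{k-1} − q_k·r_k inherits s_{k+1} = s_{k-1} − q_k·s_k, t_{k+1} = t_{k-1} − q_k·t_k, so r_k = a·s_k + b·t_k at every step:
  q = 11: r = 19, s = 1 − 11·0 = 1, t = 0 − 11·1 = -11  (check: 580·1 + 51·(-11) = 19)
  q = 2: r = 13, s = 0 − 2·1 = -2, t = 1 − 2·(-11) = 23  (check: 580·(-2) + 51·23 = 13)
  q = 1: r = 6, s = 1 − 1·(-2) = 3, t = -11 − 1·23 = -34  (check: 580·3 + 51·(-34) = 6)
  q = 2: r = 1, s = -2 − 2·3 = -8, t = 23 − 2·(-34) = 91  (check: 580·(-8) + 51·91 = 1)
The row with r = 1 (the gcd) gives the Bezout coefficients s = -8, t = 91.
Result: 580 · (-8) + 51 · (91) = 1.

gcd(580, 51) = 1; s = -8, t = 91 (check: 580·(-8) + 51·91 = 1).


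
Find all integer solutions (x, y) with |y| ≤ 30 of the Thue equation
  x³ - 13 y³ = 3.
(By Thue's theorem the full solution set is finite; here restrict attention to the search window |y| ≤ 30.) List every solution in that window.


The equation is x³ - 13y³ = 3. For fixed y, x³ = 13·y³ + 3, so a solution requires the RHS to be a perfect cube.
Strategy: iterate y from -30 to 30, compute RHS = 13·y³ + 3, and check whether it is a (positive or negative) perfect cube.
Check small values of y:
  y = 0: RHS = 3 is not a perfect cube.
  y = 1: RHS = 16 is not a perfect cube.
  y = -1: RHS = -10 is not a perfect cube.
  y = 2: RHS = 107 is not a perfect cube.
  y = -2: RHS = -101 is not a perfect cube.
  y = 3: RHS = 354 is not a perfect cube.
  y = -3: RHS = -348 is not a perfect cube.
Continuing the search up to |y| = 30 finds no solutions either.
No (x, y) in the scanned range satisfies the equation.

No integer solutions with |y| ≤ 30.


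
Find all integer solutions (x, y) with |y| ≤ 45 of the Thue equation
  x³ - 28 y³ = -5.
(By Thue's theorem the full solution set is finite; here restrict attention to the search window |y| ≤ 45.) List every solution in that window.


The equation is x³ - 28y³ = -5. For fixed y, x³ = 28·y³ − 5, so a solution requires the RHS to be a perfect cube.
Strategy: iterate y from -45 to 45, compute RHS = 28·y³ − 5, and check whether it is a (positive or negative) perfect cube.
Check small values of y:
  y = 0: RHS = -5 is not a perfect cube.
  y = 1: RHS = 23 is not a perfect cube.
  y = -1: RHS = -33 is not a perfect cube.
  y = 2: RHS = 219 is not a perfect cube.
  y = -2: RHS = -229 is not a perfect cube.
  y = 3: RHS = 751 is not a perfect cube.
  y = -3: RHS = -761 is not a perfect cube.
Continuing the search up to |y| = 45 finds no solutions either.
No (x, y) in the scanned range satisfies the equation.

No integer solutions with |y| ≤ 45.


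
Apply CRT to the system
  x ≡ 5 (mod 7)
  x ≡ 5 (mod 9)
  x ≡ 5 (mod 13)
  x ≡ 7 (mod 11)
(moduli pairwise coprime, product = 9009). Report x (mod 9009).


Product of moduli M = 7 · 9 · 13 · 11 = 9009.
Merge one congruence at a time:
  Start: x ≡ 5 (mod 7).
  Combine with x ≡ 5 (mod 9); new modulus lcm = 63.
    Write x = 5 + 7·t and substitute into x ≡ 5 (mod 9): 7·t ≡ 5 − 5 = 0 (mod 9).
    The inverse of 7 mod 9 is 4 (since 7·4 = 28 = 3·9 + 1), so t ≡ 4·0 = 0 ≡ 0 (mod 9).
    Then x = 5 + 7·0 = 5, valid modulo lcm(7, 9) = 63: x ≡ 5 (mod 63).
  Combine with x ≡ 5 (mod 13); new modulus lcm = 819.
    Write x = 5 + 63·t and substitute into x ≡ 5 (mod 13): 63·t ≡ 5 − 5 = 0 (mod 13).
    Reduce coefficients mod 13: 11·t ≡ 0 (mod 13).
    The inverse of 11 mod 13 is 6 (since 11·6 = 66 = 5·13 + 1), so t ≡ 6·0 = 0 ≡ 0 (mod 13).
    Then x = 5 + 63·0 = 5, valid modulo lcm(63, 13) = 819: x ≡ 5 (mod 819).
  Combine with x ≡ 7 (mod 11); new modulus lcm = 9009.
    Write x = 5 + 819·t and substitute into x ≡ 7 (mod 11): 819·t ≡ 7 − 5 = 2 (mod 11).
    Reduce coefficients mod 11: 5·t ≡ 2 (mod 11).
    The inverse of 5 mod 11 is 9 (since 5·9 = 45 = 4·11 + 1), so t ≡ 9·2 = 18 ≡ 7 (mod 11).
    Then x = 5 + 819·7 = 5738, valid modulo lcm(819, 11) = 9009: x ≡ 5738 (mod 9009).
Verify against each original: 5738 mod 7 = 5, 5738 mod 9 = 5, 5738 mod 13 = 5, 5738 mod 11 = 7.

x ≡ 5738 (mod 9009).


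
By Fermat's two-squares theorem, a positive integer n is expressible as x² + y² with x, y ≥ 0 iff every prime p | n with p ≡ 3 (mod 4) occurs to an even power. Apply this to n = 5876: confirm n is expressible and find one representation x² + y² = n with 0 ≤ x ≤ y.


Step 1: Factor n = 5876 = 2^2 · 13 · 113.
Step 2: Check the mod-4 condition on each prime factor: 2 = 2 (special); 13 ≡ 1 (mod 4), exponent 1; 113 ≡ 1 (mod 4), exponent 1.
All primes ≡ 3 (mod 4) appear to even exponent (or don't appear), so by the two-squares theorem n IS expressible as a sum of two squares.
Step 3: Build a representation. Group n = k² · m with k = 2 and m = 13 · 113 = 1469 (a product of primes ≡ 1 (mod 4)); a representation of m scales to one of n via (k·x)² + (k·y)² = k²(x² + y²). Each prime p ≡ 1 (mod 4) is itself a sum of two squares; find a² by testing p − a² for a perfect square:
  13: 13 − 1² = 12, 13 − 2² = 9 = 3² ⇒ 13 = 2² + 3².
  113: 113 − 1² = 112, 113 − 2² = 109, 113 − 3² = 104, 113 − 4² = 97, 113 − 5² = 88, 113 − 6² = 77, 113 − 7² = 64 = 8² ⇒ 113 = 7² + 8².
  Combine using the Brahmagupta–Fibonacci identity (a² + b²)(c² + d²) = (ac − bd)² + (ad + bc)² = (ac + bd)² + (ad − bc)²:
  13 · 113 = 1469: from (2² + 3²)(7² + 8²), take (2·7 − 3·8, 2·8 + 3·7) = (14 − 24, 16 + 21) = (-10, 37); dropping signs (only squares matter) gives (10, 37); check 10² + 37² = 100 + 1369 = 1469 ✓.
  Scale by k = 2: (2·10, 2·37) = (20, 74).
Step 4: Order so x ≤ y and verify: 20² + 74² = 400 + 5476 = 5876 = n. ✓

n = 5876 = 20² + 74² (one valid representation with x ≤ y).


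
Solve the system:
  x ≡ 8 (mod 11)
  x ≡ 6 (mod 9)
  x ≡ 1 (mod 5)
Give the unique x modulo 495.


Moduli 11, 9, 5 are pairwise coprime; by CRT there is a unique solution modulo M = 11 · 9 · 5 = 495.
Solve pairwise, accumulating the modulus:
  Start with x ≡ 8 (mod 11).
  Combine with x ≡ 6 (mod 9): since gcd(11, 9) = 1, we get a unique residue mod 99.
    Write x = 8 + 11·t and substitute into x ≡ 6 (mod 9): 11·t ≡ 6 − 8 = -2 (mod 9).
    Reduce coefficients mod 9: 2·t ≡ 7 (mod 9).
    The inverse of 2 mod 9 is 5 (since 2·5 = 10 = 1·9 + 1), so t ≡ 5·7 = 35 ≡ 8 (mod 9).
    Then x = 8 + 11·8 = 96, valid modulo lcm(11, 9) = 99: x ≡ 96 (mod 99).
  Combine with x ≡ 1 (mod 5): since gcd(99, 5) = 1, we get a unique residue mod 495.
    Write x = 96 + 99·t and substitute into x ≡ 1 (mod 5): 99·t ≡ 1 − 96 = -95 (mod 5).
    Reduce coefficients mod 5: 4·t ≡ 0 (mod 5).
    The inverse of 4 mod 5 is 4 (since 4·4 = 16 = 3·5 + 1), so t ≡ 4·0 = 0 ≡ 0 (mod 5).
    Then x = 96 + 99·0 = 96, valid modulo lcm(99, 5) = 495: x ≡ 96 (mod 495).
Verify: 96 mod 11 = 8 ✓, 96 mod 9 = 6 ✓, 96 mod 5 = 1 ✓.

x ≡ 96 (mod 495).


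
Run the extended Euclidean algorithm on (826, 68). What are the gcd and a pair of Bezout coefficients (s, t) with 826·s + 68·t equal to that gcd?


Euclidean algorithm on (826, 68) — divide until remainder is 0:
  826 = 12 · 68 + 10
  68 = 6 · 10 + 8
  10 = 1 · 8 + 2
  8 = 4 · 2 + 0
gcd(826, 68) = 2.
Track Bezout coefficients alongside the remainders: start with r₀ = 826 = a·1 + b·0 (s = 1, t = 0) and r₁ = 68 = a·0 + b·1 (s = 0, t = 1); each new remainder r_{k+1} = r_{k-1} − q_k·r_k inherits s_{k+1} = s_{k-1} − q_k·s_k, t_{k+1} = t_{k-1} − q_k·t_k, so r_k = a·s_k + b·t_k at every step:
  q = 12: r = 10, s = 1 − 12·0 = 1, t = 0 − 12·1 = -12  (check: 826·1 + 68·(-12) = 10)
  q = 6: r = 8, s = 0 − 6·1 = -6, t = 1 − 6·(-12) = 73  (check: 826·(-6) + 68·73 = 8)
  q = 1: r = 2, s = 1 − 1·(-6) = 7, t = -12 − 1·73 = -85  (check: 826·7 + 68·(-85) = 2)
The row with r = 2 (the gcd) gives the Bezout coefficients s = 7, t = -85.
Result: 826 · (7) + 68 · (-85) = 2.

gcd(826, 68) = 2; s = 7, t = -85 (check: 826·7 + 68·(-85) = 2).


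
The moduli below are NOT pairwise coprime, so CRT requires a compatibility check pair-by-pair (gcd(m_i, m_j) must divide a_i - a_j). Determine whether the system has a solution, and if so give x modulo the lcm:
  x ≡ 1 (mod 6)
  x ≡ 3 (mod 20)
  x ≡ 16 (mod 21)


Moduli 6, 20, 21 are not pairwise coprime, so CRT works modulo lcm(m_i) when all pairwise compatibility conditions hold.
Pairwise compatibility: gcd(m_i, m_j) must divide a_i - a_j for every pair.
Merge one congruence at a time:
  Start: x ≡ 1 (mod 6).
  Combine with x ≡ 3 (mod 20): gcd(6, 20) = 2; 3 - 1 = 2, which IS divisible by 2, so compatible.
    Write x = 1 + 6·t and substitute into x ≡ 3 (mod 20): 6·t ≡ 3 − 1 = 2 (mod 20).
    Divide the congruence (and modulus) by g = 2: 3·t ≡ 1 (mod 10).
    The inverse of 3 mod 10 is 7 (since 3·7 = 21 = 2·10 + 1), so t ≡ 7·1 = 7 ≡ 7 (mod 10).
    Then x = 1 + 6·7 = 43, valid modulo lcm(6, 20) = 60: x ≡ 43 (mod 60).
  Combine with x ≡ 16 (mod 21): gcd(60, 21) = 3; 16 - 43 = -27, which IS divisible by 3, so compatible.
    Write x = 43 + 60·t and substitute into x ≡ 16 (mod 21): 60·t ≡ 16 − 43 = -27 (mod 21).
    Divide the congruence (and modulus) by g = 3: 20·t ≡ -9 (mod 7).
    Reduce coefficients mod 7: 6·t ≡ 5 (mod 7).
    The inverse of 6 mod 7 is 6 (since 6·6 = 36 = 5·7 + 1), so t ≡ 6·5 = 30 ≡ 2 (mod 7).
    Then x = 43 + 60·2 = 163, valid modulo lcm(60, 21) = 420: x ≡ 163 (mod 420).
Verify: 163 mod 6 = 1, 163 mod 20 = 3, 163 mod 21 = 16.

x ≡ 163 (mod 420).


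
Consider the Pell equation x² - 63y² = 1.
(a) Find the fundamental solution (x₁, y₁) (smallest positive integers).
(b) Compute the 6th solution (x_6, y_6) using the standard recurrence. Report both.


Step 1: Find the fundamental solution (x₁, y₁) of x² - 63y² = 1.
  Expand √63 as a continued fraction. a₀ = ⌊√63⌋ = 7; iterate m_{k+1} = d_k·a_k − m_k, d_{k+1} = (63 − m_{k+1}²)/d_k, a_{k+1} = ⌊(a₀ + m_{k+1})/d_{k+1}⌋ (starting m₀ = 0, d₀ = 1), with convergents p_k = a_k·p_{k-1} + p_{k-2}, q_k = a_k·q_{k-1} + q_{k-2} (p₋₁ = 1, q₋₁ = 0):
  k = 0: a₀ = 7; p₀/q₀ = 7/1; p₀² − 63·q₀² = 49 − 63 = -14.
  k = 1: m = 7, d = 14, a = ⌊(7 + 7)/14⌋ = 1; p/q = (1·7 + 1)/(1·1 + 0) = 8/1; p² − 63·q² = 64 − 63 = 1.
  The first convergent with p² − 63·q² = 1 gives the fundamental solution (x₁, y₁) = (8, 1).
Step 2: Apply the recurrence (x_{n+1}, y_{n+1}) = (x₁x_n + 63y₁y_n, x₁y_n + y₁x_n) repeatedly.
  From (x_1, y_1) = (8, 1): x_2 = 8·8 + 63·1·1 = 127; y_2 = 8·1 + 1·8 = 16.
  From (x_2, y_2) = (127, 16): x_3 = 8·127 + 63·1·16 = 2024; y_3 = 8·16 + 1·127 = 255.
  From (x_3, y_3) = (2024, 255): x_4 = 8·2024 + 63·1·255 = 32257; y_4 = 8·255 + 1·2024 = 4064.
  From (x_4, y_4) = (32257, 4064): x_5 = 8·32257 + 63·1·4064 = 514088; y_5 = 8·4064 + 1·32257 = 64769.
  From (x_5, y_5) = (514088, 64769): x_6 = 8·514088 + 63·1·64769 = 8193151; y_6 = 8·64769 + 1·514088 = 1032240.
Step 3: Verify x_6² - 63·y_6² = 67127723308801 - 67127723308800 = 1 (should be 1). ✓

(x_1, y_1) = (8, 1); (x_6, y_6) = (8193151, 1032240).


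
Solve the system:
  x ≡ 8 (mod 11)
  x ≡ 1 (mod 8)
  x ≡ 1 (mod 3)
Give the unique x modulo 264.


Moduli 11, 8, 3 are pairwise coprime; by CRT there is a unique solution modulo M = 11 · 8 · 3 = 264.
Solve pairwise, accumulating the modulus:
  Start with x ≡ 8 (mod 11).
  Combine with x ≡ 1 (mod 8): since gcd(11, 8) = 1, we get a unique residue mod 88.
    Write x = 8 + 11·t and substitute into x ≡ 1 (mod 8): 11·t ≡ 1 − 8 = -7 (mod 8).
    Reduce coefficients mod 8: 3·t ≡ 1 (mod 8).
    The inverse of 3 mod 8 is 3 (since 3·3 = 9 = 1·8 + 1), so t ≡ 3·1 = 3 ≡ 3 (mod 8).
    Then x = 8 + 11·3 = 41, valid modulo lcm(11, 8) = 88: x ≡ 41 (mod 88).
  Combine with x ≡ 1 (mod 3): since gcd(88, 3) = 1, we get a unique residue mod 264.
    Write x = 41 + 88·t and substitute into x ≡ 1 (mod 3): 88·t ≡ 1 − 41 = -40 (mod 3).
    Reduce coefficients mod 3: 1·t ≡ 2 (mod 3).
    So t ≡ 2 (mod 3).
    Then x = 41 + 88·2 = 217, valid modulo lcm(88, 3) = 264: x ≡ 217 (mod 264).
Verify: 217 mod 11 = 8 ✓, 217 mod 8 = 1 ✓, 217 mod 3 = 1 ✓.

x ≡ 217 (mod 264).


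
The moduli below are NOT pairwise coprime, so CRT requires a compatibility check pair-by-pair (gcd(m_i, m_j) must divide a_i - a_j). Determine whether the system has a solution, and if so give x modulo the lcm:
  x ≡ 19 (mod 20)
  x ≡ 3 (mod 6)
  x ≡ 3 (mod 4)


Moduli 20, 6, 4 are not pairwise coprime, so CRT works modulo lcm(m_i) when all pairwise compatibility conditions hold.
Pairwise compatibility: gcd(m_i, m_j) must divide a_i - a_j for every pair.
Merge one congruence at a time:
  Start: x ≡ 19 (mod 20).
  Combine with x ≡ 3 (mod 6): gcd(20, 6) = 2; 3 - 19 = -16, which IS divisible by 2, so compatible.
    Write x = 19 + 20·t and substitute into x ≡ 3 (mod 6): 20·t ≡ 3 − 19 = -16 (mod 6).
    Divide the congruence (and modulus) by g = 2: 10·t ≡ -8 (mod 3).
    Reduce coefficients mod 3: 1·t ≡ 1 (mod 3).
    So t ≡ 1 (mod 3).
    Then x = 19 + 20·1 = 39, valid modulo lcm(20, 6) = 60: x ≡ 39 (mod 60).
  Combine with x ≡ 3 (mod 4): gcd(60, 4) = 4; 3 - 39 = -36, which IS divisible by 4, so compatible.
    Write x = 39 + 60·t and substitute into x ≡ 3 (mod 4): 60·t ≡ 3 − 39 = -36 (mod 4).
    Divide the congruence (and modulus) by g = 4: 15·t ≡ -9 (mod 1).
    Modulo 1 every t works; take t = 0.
    Then x = 39 + 60·0 = 39, valid modulo lcm(60, 4) = 60: x ≡ 39 (mod 60).
Verify: 39 mod 20 = 19, 39 mod 6 = 3, 39 mod 4 = 3.

x ≡ 39 (mod 60).


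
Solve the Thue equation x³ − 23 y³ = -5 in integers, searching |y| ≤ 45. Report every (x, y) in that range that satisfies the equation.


The equation is x³ - 23y³ = -5. For fixed y, x³ = 23·y³ − 5, so a solution requires the RHS to be a perfect cube.
Strategy: iterate y from -45 to 45, compute RHS = 23·y³ − 5, and check whether it is a (positive or negative) perfect cube.
Check small values of y:
  y = 0: RHS = -5 is not a perfect cube.
  y = 1: RHS = 18 is not a perfect cube.
  y = -1: RHS = -28 is not a perfect cube.
  y = 2: RHS = 179 is not a perfect cube.
  y = -2: RHS = -189 is not a perfect cube.
  y = 3: RHS = 616 is not a perfect cube.
  y = -3: RHS = -626 is not a perfect cube.
Continuing the search up to |y| = 45 finds no solutions either.
No (x, y) in the scanned range satisfies the equation.

No integer solutions with |y| ≤ 45.


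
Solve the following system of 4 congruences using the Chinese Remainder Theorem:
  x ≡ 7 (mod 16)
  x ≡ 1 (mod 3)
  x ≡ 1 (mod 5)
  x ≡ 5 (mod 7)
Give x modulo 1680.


Product of moduli M = 16 · 3 · 5 · 7 = 1680.
Merge one congruence at a time:
  Start: x ≡ 7 (mod 16).
  Combine with x ≡ 1 (mod 3); new modulus lcm = 48.
    Write x = 7 + 16·t and substitute into x ≡ 1 (mod 3): 16·t ≡ 1 − 7 = -6 (mod 3).
    Reduce coefficients mod 3: 1·t ≡ 0 (mod 3).
    So t ≡ 0 (mod 3).
    Then x = 7 + 16·0 = 7, valid modulo lcm(16, 3) = 48: x ≡ 7 (mod 48).
  Combine with x ≡ 1 (mod 5); new modulus lcm = 240.
    Write x = 7 + 48·t and substitute into x ≡ 1 (mod 5): 48·t ≡ 1 − 7 = -6 (mod 5).
    Reduce coefficients mod 5: 3·t ≡ 4 (mod 5).
    The inverse of 3 mod 5 is 2 (since 3·2 = 6 = 1·5 + 1), so t ≡ 2·4 = 8 ≡ 3 (mod 5).
    Then x = 7 + 48·3 = 151, valid modulo lcm(48, 5) = 240: x ≡ 151 (mod 240).
  Combine with x ≡ 5 (mod 7); new modulus lcm = 1680.
    Write x = 151 + 240·t and substitute into x ≡ 5 (mod 7): 240·t ≡ 5 − 151 = -146 (mod 7).
    Reduce coefficients mod 7: 2·t ≡ 1 (mod 7).
    The inverse of 2 mod 7 is 4 (since 2·4 = 8 = 1·7 + 1), so t ≡ 4·1 = 4 ≡ 4 (mod 7).
    Then x = 151 + 240·4 = 1111, valid modulo lcm(240, 7) = 1680: x ≡ 1111 (mod 1680).
Verify against each original: 1111 mod 16 = 7, 1111 mod 3 = 1, 1111 mod 5 = 1, 1111 mod 7 = 5.

x ≡ 1111 (mod 1680).


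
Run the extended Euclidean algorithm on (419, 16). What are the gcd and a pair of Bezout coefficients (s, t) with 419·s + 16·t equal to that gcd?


Euclidean algorithm on (419, 16) — divide until remainder is 0:
  419 = 26 · 16 + 3
  16 = 5 · 3 + 1
  3 = 3 · 1 + 0
gcd(419, 16) = 1.
Track Bezout coefficients alongside the remainders: start with r₀ = 419 = a·1 + b·0 (s = 1, t = 0) and r₁ = 16 = a·0 + b·1 (s = 0, t = 1); each new remainder r_{k+1} = r_{k-1} − q_k·r_k inherits s_{k+1} = s_{k-1} − q_k·s_k, t_{k+1} = t_{k-1} − q_k·t_k, so r_k = a·s_k + b·t_k at every step:
  q = 26: r = 3, s = 1 − 26·0 = 1, t = 0 − 26·1 = -26  (check: 419·1 + 16·(-26) = 3)
  q = 5: r = 1, s = 0 − 5·1 = -5, t = 1 − 5·(-26) = 131  (check: 419·(-5) + 16·131 = 1)
The row with r = 1 (the gcd) gives the Bezout coefficients s = -5, t = 131.
Result: 419 · (-5) + 16 · (131) = 1.

gcd(419, 16) = 1; s = -5, t = 131 (check: 419·(-5) + 16·131 = 1).


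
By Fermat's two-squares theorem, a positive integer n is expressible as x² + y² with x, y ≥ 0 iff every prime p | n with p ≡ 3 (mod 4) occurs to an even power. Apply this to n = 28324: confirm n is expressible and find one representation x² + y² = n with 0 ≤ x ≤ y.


Step 1: Factor n = 28324 = 2^2 · 73 · 97.
Step 2: Check the mod-4 condition on each prime factor: 2 = 2 (special); 73 ≡ 1 (mod 4), exponent 1; 97 ≡ 1 (mod 4), exponent 1.
All primes ≡ 3 (mod 4) appear to even exponent (or don't appear), so by the two-squares theorem n IS expressible as a sum of two squares.
Step 3: Build a representation. Group n = k² · m with k = 2 and m = 73 · 97 = 7081 (a product of primes ≡ 1 (mod 4)); a representation of m scales to one of n via (k·x)² + (k·y)² = k²(x² + y²). Each prime p ≡ 1 (mod 4) is itself a sum of two squares; find a² by testing p − a² for a perfect square:
  73: 73 − 1² = 72, 73 − 2² = 69, 73 − 3² = 64 = 8² ⇒ 73 = 3² + 8².
  97: 97 − 1² = 96, 97 − 2² = 93, 97 − 3² = 88, 97 − 4² = 81 = 9² ⇒ 97 = 4² + 9².
  Combine using the Brahmagupta–Fibonacci identity (a² + b²)(c² + d²) = (ac − bd)² + (ad + bc)² = (ac + bd)² + (ad − bc)²:
  73 · 97 = 7081: from (3² + 8²)(4² + 9²), take (3·4 − 8·9, 3·9 + 8·4) = (12 − 72, 27 + 32) = (-60, 59); dropping signs (only squares matter) gives (60, 59); check 60² + 59² = 3600 + 3481 = 7081 ✓.
  Scale by k = 2: (2·60, 2·59) = (120, 118).
Step 4: Order so x ≤ y and verify: 118² + 120² = 13924 + 14400 = 28324 = n. ✓

n = 28324 = 118² + 120² (one valid representation with x ≤ y).


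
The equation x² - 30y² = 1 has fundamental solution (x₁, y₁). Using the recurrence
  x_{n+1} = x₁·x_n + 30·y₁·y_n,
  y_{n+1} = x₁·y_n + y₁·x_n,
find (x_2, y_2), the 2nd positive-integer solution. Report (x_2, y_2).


Step 1: Find the fundamental solution (x₁, y₁) of x² - 30y² = 1.
  Expand √30 as a continued fraction. a₀ = ⌊√30⌋ = 5; iterate m_{k+1} = d_k·a_k − m_k, d_{k+1} = (30 − m_{k+1}²)/d_k, a_{k+1} = ⌊(a₀ + m_{k+1})/d_{k+1}⌋ (starting m₀ = 0, d₀ = 1), with convergents p_k = a_k·p_{k-1} + p_{k-2}, q_k = a_k·q_{k-1} + q_{k-2} (p₋₁ = 1, q₋₁ = 0):
  k = 0: a₀ = 5; p₀/q₀ = 5/1; p₀² − 30·q₀² = 25 − 30 = -5.
  k = 1: m = 5, d = 5, a = ⌊(5 + 5)/5⌋ = 2; p/q = (2·5 + 1)/(2·1 + 0) = 11/2; p² − 30·q² = 121 − 120 = 1.
  The first convergent with p² − 30·q² = 1 gives the fundamental solution (x₁, y₁) = (11, 2).
Step 2: Apply the recurrence (x_{n+1}, y_{n+1}) = (x₁x_n + 30y₁y_n, x₁y_n + y₁x_n) repeatedly.
  From (x_1, y_1) = (11, 2): x_2 = 11·11 + 30·2·2 = 241; y_2 = 11·2 + 2·11 = 44.
Step 3: Verify x_2² - 30·y_2² = 58081 - 58080 = 1 (should be 1). ✓

(x_1, y_1) = (11, 2); (x_2, y_2) = (241, 44).


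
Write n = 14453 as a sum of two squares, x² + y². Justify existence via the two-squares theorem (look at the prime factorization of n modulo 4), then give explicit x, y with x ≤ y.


Step 1: Factor n = 14453 = 97 · 149.
Step 2: Check the mod-4 condition on each prime factor: 97 ≡ 1 (mod 4), exponent 1; 149 ≡ 1 (mod 4), exponent 1.
All primes ≡ 3 (mod 4) appear to even exponent (or don't appear), so by the two-squares theorem n IS expressible as a sum of two squares.
Step 3: Build a representation. Here n = 97 · 149 is a product of primes ≡ 1 (mod 4). Each prime p ≡ 1 (mod 4) is itself a sum of two squares; find a² by testing p − a² for a perfect square:
  97: 97 − 1² = 96, 97 − 2² = 93, 97 − 3² = 88, 97 − 4² = 81 = 9² ⇒ 97 = 4² + 9².
  149: 149 − 1² = 148, 149 − 2² = 145, 149 − 3² = 140, 149 − 4² = 133, 149 − 5² = 124, 149 − 6² = 113, 149 − 7² = 100 = 10² ⇒ 149 = 7² + 10².
  Combine using the Brahmagupta–Fibonacci identity (a² + b²)(c² + d²) = (ac − bd)² + (ad + bc)² = (ac + bd)² + (ad − bc)²:
  97 · 149 = 14453: from (4² + 9²)(7² + 10²), take (4·7 − 9·10, 4·10 + 9·7) = (28 − 90, 40 + 63) = (-62, 103); dropping signs (only squares matter) gives (62, 103); check 62² + 103² = 3844 + 10609 = 14453 ✓.
Step 4: Order so x ≤ y and verify: 62² + 103² = 3844 + 10609 = 14453 = n. ✓

n = 14453 = 62² + 103² (one valid representation with x ≤ y).


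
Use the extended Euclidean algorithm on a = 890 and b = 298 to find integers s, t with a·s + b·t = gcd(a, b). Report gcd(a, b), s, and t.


Euclidean algorithm on (890, 298) — divide until remainder is 0:
  890 = 2 · 298 + 294
  298 = 1 · 294 + 4
  294 = 73 · 4 + 2
  4 = 2 · 2 + 0
gcd(890, 298) = 2.
Track Bezout coefficients alongside the remainders: start with r₀ = 890 = a·1 + b·0 (s = 1, t = 0) and r₁ = 298 = a·0 + b·1 (s = 0, t = 1); each new remainder r_{k+1} = r_{k-1} − q_k·r_k inherits s_{k+1} = s_{k-1} − q_k·s_k, t_{k+1} = t_{k-1} − q_k·t_k, so r_k = a·s_k + b·t_k at every step:
  q = 2: r = 294, s = 1 − 2·0 = 1, t = 0 − 2·1 = -2  (check: 890·1 + 298·(-2) = 294)
  q = 1: r = 4, s = 0 − 1·1 = -1, t = 1 − 1·(-2) = 3  (check: 890·(-1) + 298·3 = 4)
  q = 73: r = 2, s = 1 − 73·(-1) = 74, t = -2 − 73·3 = -221  (check: 890·74 + 298·(-221) = 2)
The row with r = 2 (the gcd) gives the Bezout coefficients s = 74, t = -221.
Result: 890 · (74) + 298 · (-221) = 2.

gcd(890, 298) = 2; s = 74, t = -221 (check: 890·74 + 298·(-221) = 2).
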